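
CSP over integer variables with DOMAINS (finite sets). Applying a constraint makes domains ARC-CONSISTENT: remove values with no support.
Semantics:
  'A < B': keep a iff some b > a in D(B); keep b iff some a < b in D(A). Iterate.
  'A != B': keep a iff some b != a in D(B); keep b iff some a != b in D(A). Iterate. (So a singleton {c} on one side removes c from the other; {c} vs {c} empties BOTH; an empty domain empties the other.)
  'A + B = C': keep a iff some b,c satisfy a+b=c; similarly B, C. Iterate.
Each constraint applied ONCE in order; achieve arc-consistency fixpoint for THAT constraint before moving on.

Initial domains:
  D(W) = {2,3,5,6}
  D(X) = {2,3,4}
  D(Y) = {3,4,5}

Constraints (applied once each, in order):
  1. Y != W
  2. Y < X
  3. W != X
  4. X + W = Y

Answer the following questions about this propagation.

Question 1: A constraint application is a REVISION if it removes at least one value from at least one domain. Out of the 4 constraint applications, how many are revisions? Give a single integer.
Constraint 1 (Y != W) on D(Y)={3,4,5} D(W)={2,3,5,6}: no change => not a revision
Constraint 2 (Y < X) on D(Y)={3,4,5} D(X)={2,3,4}: Y {3,4,5}->{3}; X {2,3,4}->{4} => REVISION
Constraint 3 (W != X) on D(W)={2,3,5,6} D(X)={4}: no change => not a revision
Constraint 4 (X + W = Y) on D(X)={4} D(W)={2,3,5,6} D(Y)={3}: X {4}->{}; W {2,3,5,6}->{}; Y {3}->{} => REVISION
Total revisions = 2

Answer: 2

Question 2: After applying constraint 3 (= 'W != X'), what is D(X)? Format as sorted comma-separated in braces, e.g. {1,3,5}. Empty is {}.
Constraint 1 (Y != W) on D(Y)={3,4,5} D(W)={2,3,5,6}: no change
Constraint 2 (Y < X) on D(Y)={3,4,5} D(X)={2,3,4}: Y {3,4,5}->{3}; X {2,3,4}->{4}
Constraint 3 (W != X) on D(W)={2,3,5,6} D(X)={4}: no change
So after constraint 3: D(X) = {4}

Answer: {4}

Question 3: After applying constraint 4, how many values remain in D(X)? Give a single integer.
Constraint 1 (Y != W) on D(Y)={3,4,5} D(W)={2,3,5,6}: no change
Constraint 2 (Y < X) on D(Y)={3,4,5} D(X)={2,3,4}: Y {3,4,5}->{3}; X {2,3,4}->{4}
Constraint 3 (W != X) on D(W)={2,3,5,6} D(X)={4}: no change
Constraint 4 (X + W = Y) on D(X)={4} D(W)={2,3,5,6} D(Y)={3}: X {4}->{}; W {2,3,5,6}->{}; Y {3}->{}
So after constraint 4: D(X)={}, size = 0

Answer: 0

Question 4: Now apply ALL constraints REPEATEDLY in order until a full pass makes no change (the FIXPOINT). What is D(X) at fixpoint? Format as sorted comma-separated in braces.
Answer: {}

Derivation:
pass 0 (initial): D(X)={2,3,4}
pass 1: W {2,3,5,6}->{}; X {2,3,4}->{}; Y {3,4,5}->{}
pass 2: no change
Fixpoint after 2 passes: D(X) = {}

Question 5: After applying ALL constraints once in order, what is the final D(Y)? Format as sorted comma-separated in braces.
Answer: {}

Derivation:
Constraint 1 (Y != W) on D(Y)={3,4,5} D(W)={2,3,5,6}: no change
Constraint 2 (Y < X) on D(Y)={3,4,5} D(X)={2,3,4}: Y {3,4,5}->{3}; X {2,3,4}->{4}
Constraint 3 (W != X) on D(W)={2,3,5,6} D(X)={4}: no change
Constraint 4 (X + W = Y) on D(X)={4} D(W)={2,3,5,6} D(Y)={3}: X {4}->{}; W {2,3,5,6}->{}; Y {3}->{}
So after all 4 constraints: D(Y) = {}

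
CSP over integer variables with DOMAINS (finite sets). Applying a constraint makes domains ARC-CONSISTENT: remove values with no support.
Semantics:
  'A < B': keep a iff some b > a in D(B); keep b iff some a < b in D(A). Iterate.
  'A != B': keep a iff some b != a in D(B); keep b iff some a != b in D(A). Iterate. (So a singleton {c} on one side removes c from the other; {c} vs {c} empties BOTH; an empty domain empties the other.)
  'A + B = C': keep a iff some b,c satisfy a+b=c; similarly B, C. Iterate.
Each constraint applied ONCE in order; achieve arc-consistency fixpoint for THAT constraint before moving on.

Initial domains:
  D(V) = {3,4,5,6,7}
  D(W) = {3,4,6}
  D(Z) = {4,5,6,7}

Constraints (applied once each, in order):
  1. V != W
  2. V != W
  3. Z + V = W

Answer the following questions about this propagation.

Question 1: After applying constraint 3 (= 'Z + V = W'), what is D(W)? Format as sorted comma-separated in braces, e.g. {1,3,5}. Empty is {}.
Answer: {}

Derivation:
Constraint 1 (V != W) on D(V)={3,4,5,6,7} D(W)={3,4,6}: no change
Constraint 2 (V != W) on D(V)={3,4,5,6,7} D(W)={3,4,6}: no change
Constraint 3 (Z + V = W) on D(Z)={4,5,6,7} D(V)={3,4,5,6,7} D(W)={3,4,6}: Z {4,5,6,7}->{}; V {3,4,5,6,7}->{}; W {3,4,6}->{}
So after constraint 3: D(W) = {}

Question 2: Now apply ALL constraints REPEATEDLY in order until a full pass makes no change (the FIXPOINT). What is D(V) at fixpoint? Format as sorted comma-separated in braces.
Answer: {}

Derivation:
pass 0 (initial): D(V)={3,4,5,6,7}
pass 1: V {3,4,5,6,7}->{}; W {3,4,6}->{}; Z {4,5,6,7}->{}
pass 2: no change
Fixpoint after 2 passes: D(V) = {}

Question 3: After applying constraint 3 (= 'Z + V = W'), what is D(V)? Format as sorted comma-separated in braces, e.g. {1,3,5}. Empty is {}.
Answer: {}

Derivation:
Constraint 1 (V != W) on D(V)={3,4,5,6,7} D(W)={3,4,6}: no change
Constraint 2 (V != W) on D(V)={3,4,5,6,7} D(W)={3,4,6}: no change
Constraint 3 (Z + V = W) on D(Z)={4,5,6,7} D(V)={3,4,5,6,7} D(W)={3,4,6}: Z {4,5,6,7}->{}; V {3,4,5,6,7}->{}; W {3,4,6}->{}
So after constraint 3: D(V) = {}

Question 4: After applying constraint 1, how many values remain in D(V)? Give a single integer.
Answer: 5

Derivation:
Constraint 1 (V != W) on D(V)={3,4,5,6,7} D(W)={3,4,6}: no change
So after constraint 1: D(V)={3,4,5,6,7}, size = 5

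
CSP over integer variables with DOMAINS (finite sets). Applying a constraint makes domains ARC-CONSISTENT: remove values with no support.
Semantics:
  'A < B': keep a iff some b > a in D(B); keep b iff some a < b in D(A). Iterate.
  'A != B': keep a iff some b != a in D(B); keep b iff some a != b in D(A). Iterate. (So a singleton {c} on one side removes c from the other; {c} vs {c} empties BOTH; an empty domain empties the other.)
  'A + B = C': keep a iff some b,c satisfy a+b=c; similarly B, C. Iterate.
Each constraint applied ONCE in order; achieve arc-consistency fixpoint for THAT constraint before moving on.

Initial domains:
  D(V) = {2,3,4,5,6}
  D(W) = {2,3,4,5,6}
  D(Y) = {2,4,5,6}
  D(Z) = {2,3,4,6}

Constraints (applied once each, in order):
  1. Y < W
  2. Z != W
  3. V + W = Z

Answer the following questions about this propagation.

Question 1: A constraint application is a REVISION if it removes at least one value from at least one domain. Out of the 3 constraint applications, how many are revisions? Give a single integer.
Constraint 1 (Y < W) on D(Y)={2,4,5,6} D(W)={2,3,4,5,6}: Y {2,4,5,6}->{2,4,5}; W {2,3,4,5,6}->{3,4,5,6} => REVISION
Constraint 2 (Z != W) on D(Z)={2,3,4,6} D(W)={3,4,5,6}: no change => not a revision
Constraint 3 (V + W = Z) on D(V)={2,3,4,5,6} D(W)={3,4,5,6} D(Z)={2,3,4,6}: V {2,3,4,5,6}->{2,3}; W {3,4,5,6}->{3,4}; Z {2,3,4,6}->{6} => REVISION
Total revisions = 2

Answer: 2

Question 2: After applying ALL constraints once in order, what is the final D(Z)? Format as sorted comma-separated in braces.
Constraint 1 (Y < W) on D(Y)={2,4,5,6} D(W)={2,3,4,5,6}: Y {2,4,5,6}->{2,4,5}; W {2,3,4,5,6}->{3,4,5,6}
Constraint 2 (Z != W) on D(Z)={2,3,4,6} D(W)={3,4,5,6}: no change
Constraint 3 (V + W = Z) on D(V)={2,3,4,5,6} D(W)={3,4,5,6} D(Z)={2,3,4,6}: V {2,3,4,5,6}->{2,3}; W {3,4,5,6}->{3,4}; Z {2,3,4,6}->{6}
So after all 3 constraints: D(Z) = {6}

Answer: {6}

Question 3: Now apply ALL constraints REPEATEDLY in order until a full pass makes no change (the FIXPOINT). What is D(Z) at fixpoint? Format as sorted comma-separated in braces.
Answer: {6}

Derivation:
pass 0 (initial): D(Z)={2,3,4,6}
pass 1: V {2,3,4,5,6}->{2,3}; W {2,3,4,5,6}->{3,4}; Y {2,4,5,6}->{2,4,5}; Z {2,3,4,6}->{6}
pass 2: Y {2,4,5}->{2}
pass 3: no change
Fixpoint after 3 passes: D(Z) = {6}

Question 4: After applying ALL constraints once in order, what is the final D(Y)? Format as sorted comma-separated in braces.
Answer: {2,4,5}

Derivation:
Constraint 1 (Y < W) on D(Y)={2,4,5,6} D(W)={2,3,4,5,6}: Y {2,4,5,6}->{2,4,5}; W {2,3,4,5,6}->{3,4,5,6}
Constraint 2 (Z != W) on D(Z)={2,3,4,6} D(W)={3,4,5,6}: no change
Constraint 3 (V + W = Z) on D(V)={2,3,4,5,6} D(W)={3,4,5,6} D(Z)={2,3,4,6}: V {2,3,4,5,6}->{2,3}; W {3,4,5,6}->{3,4}; Z {2,3,4,6}->{6}
So after all 3 constraints: D(Y) = {2,4,5}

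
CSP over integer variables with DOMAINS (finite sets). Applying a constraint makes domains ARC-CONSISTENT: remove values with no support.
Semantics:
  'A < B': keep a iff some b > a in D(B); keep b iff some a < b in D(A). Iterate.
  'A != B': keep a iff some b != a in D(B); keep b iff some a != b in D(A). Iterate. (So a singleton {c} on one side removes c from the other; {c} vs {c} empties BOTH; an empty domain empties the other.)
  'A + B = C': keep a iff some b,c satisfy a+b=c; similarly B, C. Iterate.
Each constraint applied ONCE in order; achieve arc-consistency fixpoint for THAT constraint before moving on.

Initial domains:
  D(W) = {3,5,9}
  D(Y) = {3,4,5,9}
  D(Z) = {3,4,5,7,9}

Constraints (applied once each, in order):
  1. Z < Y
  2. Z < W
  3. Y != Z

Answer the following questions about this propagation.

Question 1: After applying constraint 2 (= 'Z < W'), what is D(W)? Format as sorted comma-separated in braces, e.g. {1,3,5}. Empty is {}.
Answer: {5,9}

Derivation:
Constraint 1 (Z < Y) on D(Z)={3,4,5,7,9} D(Y)={3,4,5,9}: Z {3,4,5,7,9}->{3,4,5,7}; Y {3,4,5,9}->{4,5,9}
Constraint 2 (Z < W) on D(Z)={3,4,5,7} D(W)={3,5,9}: W {3,5,9}->{5,9}
So after constraint 2: D(W) = {5,9}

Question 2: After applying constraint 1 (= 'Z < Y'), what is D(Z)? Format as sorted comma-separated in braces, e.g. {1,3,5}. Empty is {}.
Answer: {3,4,5,7}

Derivation:
Constraint 1 (Z < Y) on D(Z)={3,4,5,7,9} D(Y)={3,4,5,9}: Z {3,4,5,7,9}->{3,4,5,7}; Y {3,4,5,9}->{4,5,9}
So after constraint 1: D(Z) = {3,4,5,7}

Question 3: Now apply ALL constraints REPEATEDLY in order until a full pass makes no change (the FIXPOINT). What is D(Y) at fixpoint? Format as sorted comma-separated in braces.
Answer: {4,5,9}

Derivation:
pass 0 (initial): D(Y)={3,4,5,9}
pass 1: W {3,5,9}->{5,9}; Y {3,4,5,9}->{4,5,9}; Z {3,4,5,7,9}->{3,4,5,7}
pass 2: no change
Fixpoint after 2 passes: D(Y) = {4,5,9}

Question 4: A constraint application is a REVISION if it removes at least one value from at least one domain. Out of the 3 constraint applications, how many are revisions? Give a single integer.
Constraint 1 (Z < Y) on D(Z)={3,4,5,7,9} D(Y)={3,4,5,9}: Z {3,4,5,7,9}->{3,4,5,7}; Y {3,4,5,9}->{4,5,9} => REVISION
Constraint 2 (Z < W) on D(Z)={3,4,5,7} D(W)={3,5,9}: W {3,5,9}->{5,9} => REVISION
Constraint 3 (Y != Z) on D(Y)={4,5,9} D(Z)={3,4,5,7}: no change => not a revision
Total revisions = 2

Answer: 2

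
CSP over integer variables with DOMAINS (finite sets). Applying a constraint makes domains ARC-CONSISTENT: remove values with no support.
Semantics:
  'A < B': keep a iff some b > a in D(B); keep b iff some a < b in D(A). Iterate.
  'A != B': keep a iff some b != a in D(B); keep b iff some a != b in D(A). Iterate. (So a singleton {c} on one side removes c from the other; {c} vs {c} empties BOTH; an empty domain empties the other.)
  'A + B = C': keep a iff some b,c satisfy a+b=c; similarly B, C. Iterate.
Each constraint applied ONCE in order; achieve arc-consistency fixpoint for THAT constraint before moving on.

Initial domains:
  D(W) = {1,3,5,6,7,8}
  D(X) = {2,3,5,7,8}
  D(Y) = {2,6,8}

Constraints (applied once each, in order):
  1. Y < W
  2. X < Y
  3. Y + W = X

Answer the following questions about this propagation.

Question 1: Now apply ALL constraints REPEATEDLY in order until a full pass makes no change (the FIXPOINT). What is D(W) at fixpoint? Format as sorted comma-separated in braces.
pass 0 (initial): D(W)={1,3,5,6,7,8}
pass 1: W {1,3,5,6,7,8}->{}; X {2,3,5,7,8}->{}; Y {2,6,8}->{}
pass 2: no change
Fixpoint after 2 passes: D(W) = {}

Answer: {}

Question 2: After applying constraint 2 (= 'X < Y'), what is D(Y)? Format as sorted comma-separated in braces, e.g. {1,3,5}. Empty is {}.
Constraint 1 (Y < W) on D(Y)={2,6,8} D(W)={1,3,5,6,7,8}: Y {2,6,8}->{2,6}; W {1,3,5,6,7,8}->{3,5,6,7,8}
Constraint 2 (X < Y) on D(X)={2,3,5,7,8} D(Y)={2,6}: X {2,3,5,7,8}->{2,3,5}; Y {2,6}->{6}
So after constraint 2: D(Y) = {6}

Answer: {6}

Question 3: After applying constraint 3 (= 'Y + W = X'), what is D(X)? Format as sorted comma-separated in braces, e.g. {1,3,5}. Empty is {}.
Answer: {}

Derivation:
Constraint 1 (Y < W) on D(Y)={2,6,8} D(W)={1,3,5,6,7,8}: Y {2,6,8}->{2,6}; W {1,3,5,6,7,8}->{3,5,6,7,8}
Constraint 2 (X < Y) on D(X)={2,3,5,7,8} D(Y)={2,6}: X {2,3,5,7,8}->{2,3,5}; Y {2,6}->{6}
Constraint 3 (Y + W = X) on D(Y)={6} D(W)={3,5,6,7,8} D(X)={2,3,5}: Y {6}->{}; W {3,5,6,7,8}->{}; X {2,3,5}->{}
So after constraint 3: D(X) = {}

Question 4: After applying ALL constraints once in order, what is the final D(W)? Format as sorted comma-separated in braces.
Constraint 1 (Y < W) on D(Y)={2,6,8} D(W)={1,3,5,6,7,8}: Y {2,6,8}->{2,6}; W {1,3,5,6,7,8}->{3,5,6,7,8}
Constraint 2 (X < Y) on D(X)={2,3,5,7,8} D(Y)={2,6}: X {2,3,5,7,8}->{2,3,5}; Y {2,6}->{6}
Constraint 3 (Y + W = X) on D(Y)={6} D(W)={3,5,6,7,8} D(X)={2,3,5}: Y {6}->{}; W {3,5,6,7,8}->{}; X {2,3,5}->{}
So after all 3 constraints: D(W) = {}

Answer: {}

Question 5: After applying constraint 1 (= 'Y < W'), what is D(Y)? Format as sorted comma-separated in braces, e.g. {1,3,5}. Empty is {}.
Answer: {2,6}

Derivation:
Constraint 1 (Y < W) on D(Y)={2,6,8} D(W)={1,3,5,6,7,8}: Y {2,6,8}->{2,6}; W {1,3,5,6,7,8}->{3,5,6,7,8}
So after constraint 1: D(Y) = {2,6}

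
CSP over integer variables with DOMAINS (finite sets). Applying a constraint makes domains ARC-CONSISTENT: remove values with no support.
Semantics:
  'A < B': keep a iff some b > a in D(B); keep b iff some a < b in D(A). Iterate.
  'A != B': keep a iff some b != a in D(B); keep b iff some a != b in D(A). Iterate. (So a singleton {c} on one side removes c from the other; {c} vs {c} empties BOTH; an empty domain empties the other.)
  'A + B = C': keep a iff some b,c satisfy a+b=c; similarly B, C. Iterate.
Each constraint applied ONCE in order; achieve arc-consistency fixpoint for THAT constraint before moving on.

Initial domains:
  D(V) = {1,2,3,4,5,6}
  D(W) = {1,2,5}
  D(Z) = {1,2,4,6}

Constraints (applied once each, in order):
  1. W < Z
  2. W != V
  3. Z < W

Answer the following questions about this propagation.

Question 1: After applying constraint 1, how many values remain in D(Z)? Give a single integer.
Answer: 3

Derivation:
Constraint 1 (W < Z) on D(W)={1,2,5} D(Z)={1,2,4,6}: Z {1,2,4,6}->{2,4,6}
So after constraint 1: D(Z)={2,4,6}, size = 3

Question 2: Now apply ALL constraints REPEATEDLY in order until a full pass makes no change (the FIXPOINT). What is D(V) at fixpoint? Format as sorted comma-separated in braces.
Answer: {}

Derivation:
pass 0 (initial): D(V)={1,2,3,4,5,6}
pass 1: W {1,2,5}->{5}; Z {1,2,4,6}->{2,4}
pass 2: V {1,2,3,4,5,6}->{}; W {5}->{}; Z {2,4}->{}
pass 3: no change
Fixpoint after 3 passes: D(V) = {}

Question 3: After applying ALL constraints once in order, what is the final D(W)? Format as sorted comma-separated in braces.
Constraint 1 (W < Z) on D(W)={1,2,5} D(Z)={1,2,4,6}: Z {1,2,4,6}->{2,4,6}
Constraint 2 (W != V) on D(W)={1,2,5} D(V)={1,2,3,4,5,6}: no change
Constraint 3 (Z < W) on D(Z)={2,4,6} D(W)={1,2,5}: Z {2,4,6}->{2,4}; W {1,2,5}->{5}
So after all 3 constraints: D(W) = {5}

Answer: {5}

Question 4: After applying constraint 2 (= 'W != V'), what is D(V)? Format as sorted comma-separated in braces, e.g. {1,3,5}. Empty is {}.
Answer: {1,2,3,4,5,6}

Derivation:
Constraint 1 (W < Z) on D(W)={1,2,5} D(Z)={1,2,4,6}: Z {1,2,4,6}->{2,4,6}
Constraint 2 (W != V) on D(W)={1,2,5} D(V)={1,2,3,4,5,6}: no change
So after constraint 2: D(V) = {1,2,3,4,5,6}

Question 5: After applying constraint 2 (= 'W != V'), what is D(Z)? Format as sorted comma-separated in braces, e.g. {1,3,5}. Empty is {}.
Answer: {2,4,6}

Derivation:
Constraint 1 (W < Z) on D(W)={1,2,5} D(Z)={1,2,4,6}: Z {1,2,4,6}->{2,4,6}
Constraint 2 (W != V) on D(W)={1,2,5} D(V)={1,2,3,4,5,6}: no change
So after constraint 2: D(Z) = {2,4,6}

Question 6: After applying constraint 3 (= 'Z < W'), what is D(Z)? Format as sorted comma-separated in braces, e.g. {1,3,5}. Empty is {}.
Constraint 1 (W < Z) on D(W)={1,2,5} D(Z)={1,2,4,6}: Z {1,2,4,6}->{2,4,6}
Constraint 2 (W != V) on D(W)={1,2,5} D(V)={1,2,3,4,5,6}: no change
Constraint 3 (Z < W) on D(Z)={2,4,6} D(W)={1,2,5}: Z {2,4,6}->{2,4}; W {1,2,5}->{5}
So after constraint 3: D(Z) = {2,4}

Answer: {2,4}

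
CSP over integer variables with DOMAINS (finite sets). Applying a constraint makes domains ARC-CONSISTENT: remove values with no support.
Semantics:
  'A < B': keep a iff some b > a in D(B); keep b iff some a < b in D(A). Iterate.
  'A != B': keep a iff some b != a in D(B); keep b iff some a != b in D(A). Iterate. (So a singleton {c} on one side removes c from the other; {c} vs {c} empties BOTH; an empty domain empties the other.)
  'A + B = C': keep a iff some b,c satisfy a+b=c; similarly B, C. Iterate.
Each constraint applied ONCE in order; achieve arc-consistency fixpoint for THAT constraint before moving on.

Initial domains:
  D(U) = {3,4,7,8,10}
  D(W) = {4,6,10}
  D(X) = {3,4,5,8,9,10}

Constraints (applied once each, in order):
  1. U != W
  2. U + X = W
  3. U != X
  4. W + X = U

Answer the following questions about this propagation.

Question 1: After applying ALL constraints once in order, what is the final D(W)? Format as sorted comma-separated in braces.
Constraint 1 (U != W) on D(U)={3,4,7,8,10} D(W)={4,6,10}: no change
Constraint 2 (U + X = W) on D(U)={3,4,7,8,10} D(X)={3,4,5,8,9,10} D(W)={4,6,10}: U {3,4,7,8,10}->{3,7}; X {3,4,5,8,9,10}->{3}; W {4,6,10}->{6,10}
Constraint 3 (U != X) on D(U)={3,7} D(X)={3}: U {3,7}->{7}
Constraint 4 (W + X = U) on D(W)={6,10} D(X)={3} D(U)={7}: W {6,10}->{}; X {3}->{}; U {7}->{}
So after all 4 constraints: D(W) = {}

Answer: {}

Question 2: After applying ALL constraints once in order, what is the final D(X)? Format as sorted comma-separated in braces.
Constraint 1 (U != W) on D(U)={3,4,7,8,10} D(W)={4,6,10}: no change
Constraint 2 (U + X = W) on D(U)={3,4,7,8,10} D(X)={3,4,5,8,9,10} D(W)={4,6,10}: U {3,4,7,8,10}->{3,7}; X {3,4,5,8,9,10}->{3}; W {4,6,10}->{6,10}
Constraint 3 (U != X) on D(U)={3,7} D(X)={3}: U {3,7}->{7}
Constraint 4 (W + X = U) on D(W)={6,10} D(X)={3} D(U)={7}: W {6,10}->{}; X {3}->{}; U {7}->{}
So after all 4 constraints: D(X) = {}

Answer: {}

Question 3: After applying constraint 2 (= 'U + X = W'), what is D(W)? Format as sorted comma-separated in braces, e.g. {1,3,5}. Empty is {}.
Constraint 1 (U != W) on D(U)={3,4,7,8,10} D(W)={4,6,10}: no change
Constraint 2 (U + X = W) on D(U)={3,4,7,8,10} D(X)={3,4,5,8,9,10} D(W)={4,6,10}: U {3,4,7,8,10}->{3,7}; X {3,4,5,8,9,10}->{3}; W {4,6,10}->{6,10}
So after constraint 2: D(W) = {6,10}

Answer: {6,10}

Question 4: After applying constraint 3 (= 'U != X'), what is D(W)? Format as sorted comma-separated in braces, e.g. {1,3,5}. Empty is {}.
Constraint 1 (U != W) on D(U)={3,4,7,8,10} D(W)={4,6,10}: no change
Constraint 2 (U + X = W) on D(U)={3,4,7,8,10} D(X)={3,4,5,8,9,10} D(W)={4,6,10}: U {3,4,7,8,10}->{3,7}; X {3,4,5,8,9,10}->{3}; W {4,6,10}->{6,10}
Constraint 3 (U != X) on D(U)={3,7} D(X)={3}: U {3,7}->{7}
So after constraint 3: D(W) = {6,10}

Answer: {6,10}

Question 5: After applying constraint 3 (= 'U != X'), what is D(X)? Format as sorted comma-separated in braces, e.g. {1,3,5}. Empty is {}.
Constraint 1 (U != W) on D(U)={3,4,7,8,10} D(W)={4,6,10}: no change
Constraint 2 (U + X = W) on D(U)={3,4,7,8,10} D(X)={3,4,5,8,9,10} D(W)={4,6,10}: U {3,4,7,8,10}->{3,7}; X {3,4,5,8,9,10}->{3}; W {4,6,10}->{6,10}
Constraint 3 (U != X) on D(U)={3,7} D(X)={3}: U {3,7}->{7}
So after constraint 3: D(X) = {3}

Answer: {3}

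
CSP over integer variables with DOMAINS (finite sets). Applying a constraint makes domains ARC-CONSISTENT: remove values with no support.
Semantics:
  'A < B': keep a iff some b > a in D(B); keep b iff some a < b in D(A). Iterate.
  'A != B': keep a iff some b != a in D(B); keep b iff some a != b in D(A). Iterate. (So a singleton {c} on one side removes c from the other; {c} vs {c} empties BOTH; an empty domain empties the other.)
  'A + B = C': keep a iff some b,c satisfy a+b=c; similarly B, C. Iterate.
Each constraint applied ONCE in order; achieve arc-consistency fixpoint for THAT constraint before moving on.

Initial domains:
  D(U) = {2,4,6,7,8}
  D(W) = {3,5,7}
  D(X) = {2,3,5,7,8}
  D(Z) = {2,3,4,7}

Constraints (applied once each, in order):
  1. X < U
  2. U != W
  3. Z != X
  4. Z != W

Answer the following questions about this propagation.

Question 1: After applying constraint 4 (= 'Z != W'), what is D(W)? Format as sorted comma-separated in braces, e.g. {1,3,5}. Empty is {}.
Constraint 1 (X < U) on D(X)={2,3,5,7,8} D(U)={2,4,6,7,8}: X {2,3,5,7,8}->{2,3,5,7}; U {2,4,6,7,8}->{4,6,7,8}
Constraint 2 (U != W) on D(U)={4,6,7,8} D(W)={3,5,7}: no change
Constraint 3 (Z != X) on D(Z)={2,3,4,7} D(X)={2,3,5,7}: no change
Constraint 4 (Z != W) on D(Z)={2,3,4,7} D(W)={3,5,7}: no change
So after constraint 4: D(W) = {3,5,7}

Answer: {3,5,7}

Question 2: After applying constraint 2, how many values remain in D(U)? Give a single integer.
Constraint 1 (X < U) on D(X)={2,3,5,7,8} D(U)={2,4,6,7,8}: X {2,3,5,7,8}->{2,3,5,7}; U {2,4,6,7,8}->{4,6,7,8}
Constraint 2 (U != W) on D(U)={4,6,7,8} D(W)={3,5,7}: no change
So after constraint 2: D(U)={4,6,7,8}, size = 4

Answer: 4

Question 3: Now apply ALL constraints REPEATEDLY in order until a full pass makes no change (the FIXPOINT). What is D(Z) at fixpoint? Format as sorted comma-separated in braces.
pass 0 (initial): D(Z)={2,3,4,7}
pass 1: U {2,4,6,7,8}->{4,6,7,8}; X {2,3,5,7,8}->{2,3,5,7}
pass 2: no change
Fixpoint after 2 passes: D(Z) = {2,3,4,7}

Answer: {2,3,4,7}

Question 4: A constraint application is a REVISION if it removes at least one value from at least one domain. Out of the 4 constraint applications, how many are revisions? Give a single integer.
Constraint 1 (X < U) on D(X)={2,3,5,7,8} D(U)={2,4,6,7,8}: X {2,3,5,7,8}->{2,3,5,7}; U {2,4,6,7,8}->{4,6,7,8} => REVISION
Constraint 2 (U != W) on D(U)={4,6,7,8} D(W)={3,5,7}: no change => not a revision
Constraint 3 (Z != X) on D(Z)={2,3,4,7} D(X)={2,3,5,7}: no change => not a revision
Constraint 4 (Z != W) on D(Z)={2,3,4,7} D(W)={3,5,7}: no change => not a revision
Total revisions = 1

Answer: 1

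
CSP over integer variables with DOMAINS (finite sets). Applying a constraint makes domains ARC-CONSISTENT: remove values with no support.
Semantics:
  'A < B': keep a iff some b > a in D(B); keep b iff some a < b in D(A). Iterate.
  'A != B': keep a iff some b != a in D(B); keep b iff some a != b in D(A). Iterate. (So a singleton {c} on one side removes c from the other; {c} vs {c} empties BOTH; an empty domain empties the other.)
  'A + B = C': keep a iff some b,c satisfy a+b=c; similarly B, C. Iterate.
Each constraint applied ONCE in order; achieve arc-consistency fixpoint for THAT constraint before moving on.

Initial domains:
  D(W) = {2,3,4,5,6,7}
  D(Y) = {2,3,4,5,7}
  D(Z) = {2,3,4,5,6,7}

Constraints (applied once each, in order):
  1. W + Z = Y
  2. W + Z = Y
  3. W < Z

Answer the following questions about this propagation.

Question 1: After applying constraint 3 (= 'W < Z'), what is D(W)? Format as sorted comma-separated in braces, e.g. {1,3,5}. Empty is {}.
Answer: {2,3,4}

Derivation:
Constraint 1 (W + Z = Y) on D(W)={2,3,4,5,6,7} D(Z)={2,3,4,5,6,7} D(Y)={2,3,4,5,7}: W {2,3,4,5,6,7}->{2,3,4,5}; Z {2,3,4,5,6,7}->{2,3,4,5}; Y {2,3,4,5,7}->{4,5,7}
Constraint 2 (W + Z = Y) on D(W)={2,3,4,5} D(Z)={2,3,4,5} D(Y)={4,5,7}: no change
Constraint 3 (W < Z) on D(W)={2,3,4,5} D(Z)={2,3,4,5}: W {2,3,4,5}->{2,3,4}; Z {2,3,4,5}->{3,4,5}
So after constraint 3: D(W) = {2,3,4}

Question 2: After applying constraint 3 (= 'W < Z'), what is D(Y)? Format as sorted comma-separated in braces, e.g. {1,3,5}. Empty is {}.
Answer: {4,5,7}

Derivation:
Constraint 1 (W + Z = Y) on D(W)={2,3,4,5,6,7} D(Z)={2,3,4,5,6,7} D(Y)={2,3,4,5,7}: W {2,3,4,5,6,7}->{2,3,4,5}; Z {2,3,4,5,6,7}->{2,3,4,5}; Y {2,3,4,5,7}->{4,5,7}
Constraint 2 (W + Z = Y) on D(W)={2,3,4,5} D(Z)={2,3,4,5} D(Y)={4,5,7}: no change
Constraint 3 (W < Z) on D(W)={2,3,4,5} D(Z)={2,3,4,5}: W {2,3,4,5}->{2,3,4}; Z {2,3,4,5}->{3,4,5}
So after constraint 3: D(Y) = {4,5,7}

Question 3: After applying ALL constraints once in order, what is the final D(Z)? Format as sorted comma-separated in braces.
Constraint 1 (W + Z = Y) on D(W)={2,3,4,5,6,7} D(Z)={2,3,4,5,6,7} D(Y)={2,3,4,5,7}: W {2,3,4,5,6,7}->{2,3,4,5}; Z {2,3,4,5,6,7}->{2,3,4,5}; Y {2,3,4,5,7}->{4,5,7}
Constraint 2 (W + Z = Y) on D(W)={2,3,4,5} D(Z)={2,3,4,5} D(Y)={4,5,7}: no change
Constraint 3 (W < Z) on D(W)={2,3,4,5} D(Z)={2,3,4,5}: W {2,3,4,5}->{2,3,4}; Z {2,3,4,5}->{3,4,5}
So after all 3 constraints: D(Z) = {3,4,5}

Answer: {3,4,5}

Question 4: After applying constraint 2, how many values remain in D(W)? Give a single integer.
Constraint 1 (W + Z = Y) on D(W)={2,3,4,5,6,7} D(Z)={2,3,4,5,6,7} D(Y)={2,3,4,5,7}: W {2,3,4,5,6,7}->{2,3,4,5}; Z {2,3,4,5,6,7}->{2,3,4,5}; Y {2,3,4,5,7}->{4,5,7}
Constraint 2 (W + Z = Y) on D(W)={2,3,4,5} D(Z)={2,3,4,5} D(Y)={4,5,7}: no change
So after constraint 2: D(W)={2,3,4,5}, size = 4

Answer: 4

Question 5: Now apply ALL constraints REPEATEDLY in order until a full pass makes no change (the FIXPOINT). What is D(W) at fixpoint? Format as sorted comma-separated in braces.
Answer: {2,3,4}

Derivation:
pass 0 (initial): D(W)={2,3,4,5,6,7}
pass 1: W {2,3,4,5,6,7}->{2,3,4}; Y {2,3,4,5,7}->{4,5,7}; Z {2,3,4,5,6,7}->{3,4,5}
pass 2: Y {4,5,7}->{5,7}
pass 3: no change
Fixpoint after 3 passes: D(W) = {2,3,4}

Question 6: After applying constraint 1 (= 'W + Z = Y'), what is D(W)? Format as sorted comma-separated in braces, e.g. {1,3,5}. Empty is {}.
Constraint 1 (W + Z = Y) on D(W)={2,3,4,5,6,7} D(Z)={2,3,4,5,6,7} D(Y)={2,3,4,5,7}: W {2,3,4,5,6,7}->{2,3,4,5}; Z {2,3,4,5,6,7}->{2,3,4,5}; Y {2,3,4,5,7}->{4,5,7}
So after constraint 1: D(W) = {2,3,4,5}

Answer: {2,3,4,5}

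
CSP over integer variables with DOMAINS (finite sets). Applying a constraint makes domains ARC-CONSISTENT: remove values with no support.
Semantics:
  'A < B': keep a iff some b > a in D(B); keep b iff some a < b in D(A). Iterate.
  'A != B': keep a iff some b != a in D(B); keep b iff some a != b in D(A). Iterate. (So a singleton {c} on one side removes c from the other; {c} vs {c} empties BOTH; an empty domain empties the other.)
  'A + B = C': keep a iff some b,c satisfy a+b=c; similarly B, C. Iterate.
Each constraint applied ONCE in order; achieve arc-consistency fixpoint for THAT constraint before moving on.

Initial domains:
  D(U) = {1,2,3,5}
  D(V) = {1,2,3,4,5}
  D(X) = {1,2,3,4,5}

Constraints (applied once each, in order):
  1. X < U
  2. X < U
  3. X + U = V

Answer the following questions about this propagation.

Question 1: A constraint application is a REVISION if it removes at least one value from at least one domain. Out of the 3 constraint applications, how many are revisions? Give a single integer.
Constraint 1 (X < U) on D(X)={1,2,3,4,5} D(U)={1,2,3,5}: X {1,2,3,4,5}->{1,2,3,4}; U {1,2,3,5}->{2,3,5} => REVISION
Constraint 2 (X < U) on D(X)={1,2,3,4} D(U)={2,3,5}: no change => not a revision
Constraint 3 (X + U = V) on D(X)={1,2,3,4} D(U)={2,3,5} D(V)={1,2,3,4,5}: X {1,2,3,4}->{1,2,3}; U {2,3,5}->{2,3}; V {1,2,3,4,5}->{3,4,5} => REVISION
Total revisions = 2

Answer: 2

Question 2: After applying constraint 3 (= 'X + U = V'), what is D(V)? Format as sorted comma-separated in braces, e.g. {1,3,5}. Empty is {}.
Constraint 1 (X < U) on D(X)={1,2,3,4,5} D(U)={1,2,3,5}: X {1,2,3,4,5}->{1,2,3,4}; U {1,2,3,5}->{2,3,5}
Constraint 2 (X < U) on D(X)={1,2,3,4} D(U)={2,3,5}: no change
Constraint 3 (X + U = V) on D(X)={1,2,3,4} D(U)={2,3,5} D(V)={1,2,3,4,5}: X {1,2,3,4}->{1,2,3}; U {2,3,5}->{2,3}; V {1,2,3,4,5}->{3,4,5}
So after constraint 3: D(V) = {3,4,5}

Answer: {3,4,5}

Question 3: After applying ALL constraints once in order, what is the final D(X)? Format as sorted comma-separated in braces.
Constraint 1 (X < U) on D(X)={1,2,3,4,5} D(U)={1,2,3,5}: X {1,2,3,4,5}->{1,2,3,4}; U {1,2,3,5}->{2,3,5}
Constraint 2 (X < U) on D(X)={1,2,3,4} D(U)={2,3,5}: no change
Constraint 3 (X + U = V) on D(X)={1,2,3,4} D(U)={2,3,5} D(V)={1,2,3,4,5}: X {1,2,3,4}->{1,2,3}; U {2,3,5}->{2,3}; V {1,2,3,4,5}->{3,4,5}
So after all 3 constraints: D(X) = {1,2,3}

Answer: {1,2,3}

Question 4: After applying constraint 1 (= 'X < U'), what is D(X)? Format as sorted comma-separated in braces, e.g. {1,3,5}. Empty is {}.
Answer: {1,2,3,4}

Derivation:
Constraint 1 (X < U) on D(X)={1,2,3,4,5} D(U)={1,2,3,5}: X {1,2,3,4,5}->{1,2,3,4}; U {1,2,3,5}->{2,3,5}
So after constraint 1: D(X) = {1,2,3,4}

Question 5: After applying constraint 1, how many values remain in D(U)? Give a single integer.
Answer: 3

Derivation:
Constraint 1 (X < U) on D(X)={1,2,3,4,5} D(U)={1,2,3,5}: X {1,2,3,4,5}->{1,2,3,4}; U {1,2,3,5}->{2,3,5}
So after constraint 1: D(U)={2,3,5}, size = 3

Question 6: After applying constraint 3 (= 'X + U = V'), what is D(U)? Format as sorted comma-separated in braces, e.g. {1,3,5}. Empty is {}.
Constraint 1 (X < U) on D(X)={1,2,3,4,5} D(U)={1,2,3,5}: X {1,2,3,4,5}->{1,2,3,4}; U {1,2,3,5}->{2,3,5}
Constraint 2 (X < U) on D(X)={1,2,3,4} D(U)={2,3,5}: no change
Constraint 3 (X + U = V) on D(X)={1,2,3,4} D(U)={2,3,5} D(V)={1,2,3,4,5}: X {1,2,3,4}->{1,2,3}; U {2,3,5}->{2,3}; V {1,2,3,4,5}->{3,4,5}
So after constraint 3: D(U) = {2,3}

Answer: {2,3}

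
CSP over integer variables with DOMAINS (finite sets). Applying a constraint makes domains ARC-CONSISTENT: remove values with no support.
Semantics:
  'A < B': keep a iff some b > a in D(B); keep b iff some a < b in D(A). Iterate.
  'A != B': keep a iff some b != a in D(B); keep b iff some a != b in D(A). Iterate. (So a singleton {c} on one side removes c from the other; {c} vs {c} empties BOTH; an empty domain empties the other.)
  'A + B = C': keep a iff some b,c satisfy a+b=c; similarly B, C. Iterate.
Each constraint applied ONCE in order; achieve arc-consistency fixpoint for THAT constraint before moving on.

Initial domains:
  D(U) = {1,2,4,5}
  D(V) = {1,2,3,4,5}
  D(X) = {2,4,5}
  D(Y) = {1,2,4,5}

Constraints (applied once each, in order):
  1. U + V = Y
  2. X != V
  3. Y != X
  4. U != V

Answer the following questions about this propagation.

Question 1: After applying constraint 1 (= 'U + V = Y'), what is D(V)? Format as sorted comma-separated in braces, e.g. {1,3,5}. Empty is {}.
Answer: {1,2,3,4}

Derivation:
Constraint 1 (U + V = Y) on D(U)={1,2,4,5} D(V)={1,2,3,4,5} D(Y)={1,2,4,5}: U {1,2,4,5}->{1,2,4}; V {1,2,3,4,5}->{1,2,3,4}; Y {1,2,4,5}->{2,4,5}
So after constraint 1: D(V) = {1,2,3,4}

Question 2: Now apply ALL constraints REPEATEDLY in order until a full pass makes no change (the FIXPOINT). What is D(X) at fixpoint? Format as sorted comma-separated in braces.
pass 0 (initial): D(X)={2,4,5}
pass 1: U {1,2,4,5}->{1,2,4}; V {1,2,3,4,5}->{1,2,3,4}; Y {1,2,4,5}->{2,4,5}
pass 2: no change
Fixpoint after 2 passes: D(X) = {2,4,5}

Answer: {2,4,5}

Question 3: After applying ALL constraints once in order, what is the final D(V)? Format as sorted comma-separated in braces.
Constraint 1 (U + V = Y) on D(U)={1,2,4,5} D(V)={1,2,3,4,5} D(Y)={1,2,4,5}: U {1,2,4,5}->{1,2,4}; V {1,2,3,4,5}->{1,2,3,4}; Y {1,2,4,5}->{2,4,5}
Constraint 2 (X != V) on D(X)={2,4,5} D(V)={1,2,3,4}: no change
Constraint 3 (Y != X) on D(Y)={2,4,5} D(X)={2,4,5}: no change
Constraint 4 (U != V) on D(U)={1,2,4} D(V)={1,2,3,4}: no change
So after all 4 constraints: D(V) = {1,2,3,4}

Answer: {1,2,3,4}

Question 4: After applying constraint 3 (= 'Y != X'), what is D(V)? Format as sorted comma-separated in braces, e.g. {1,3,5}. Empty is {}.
Constraint 1 (U + V = Y) on D(U)={1,2,4,5} D(V)={1,2,3,4,5} D(Y)={1,2,4,5}: U {1,2,4,5}->{1,2,4}; V {1,2,3,4,5}->{1,2,3,4}; Y {1,2,4,5}->{2,4,5}
Constraint 2 (X != V) on D(X)={2,4,5} D(V)={1,2,3,4}: no change
Constraint 3 (Y != X) on D(Y)={2,4,5} D(X)={2,4,5}: no change
So after constraint 3: D(V) = {1,2,3,4}

Answer: {1,2,3,4}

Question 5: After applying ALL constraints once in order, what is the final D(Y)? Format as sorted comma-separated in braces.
Answer: {2,4,5}

Derivation:
Constraint 1 (U + V = Y) on D(U)={1,2,4,5} D(V)={1,2,3,4,5} D(Y)={1,2,4,5}: U {1,2,4,5}->{1,2,4}; V {1,2,3,4,5}->{1,2,3,4}; Y {1,2,4,5}->{2,4,5}
Constraint 2 (X != V) on D(X)={2,4,5} D(V)={1,2,3,4}: no change
Constraint 3 (Y != X) on D(Y)={2,4,5} D(X)={2,4,5}: no change
Constraint 4 (U != V) on D(U)={1,2,4} D(V)={1,2,3,4}: no change
So after all 4 constraints: D(Y) = {2,4,5}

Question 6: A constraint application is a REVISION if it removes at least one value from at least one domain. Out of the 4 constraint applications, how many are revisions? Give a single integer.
Answer: 1

Derivation:
Constraint 1 (U + V = Y) on D(U)={1,2,4,5} D(V)={1,2,3,4,5} D(Y)={1,2,4,5}: U {1,2,4,5}->{1,2,4}; V {1,2,3,4,5}->{1,2,3,4}; Y {1,2,4,5}->{2,4,5} => REVISION
Constraint 2 (X != V) on D(X)={2,4,5} D(V)={1,2,3,4}: no change => not a revision
Constraint 3 (Y != X) on D(Y)={2,4,5} D(X)={2,4,5}: no change => not a revision
Constraint 4 (U != V) on D(U)={1,2,4} D(V)={1,2,3,4}: no change => not a revision
Total revisions = 1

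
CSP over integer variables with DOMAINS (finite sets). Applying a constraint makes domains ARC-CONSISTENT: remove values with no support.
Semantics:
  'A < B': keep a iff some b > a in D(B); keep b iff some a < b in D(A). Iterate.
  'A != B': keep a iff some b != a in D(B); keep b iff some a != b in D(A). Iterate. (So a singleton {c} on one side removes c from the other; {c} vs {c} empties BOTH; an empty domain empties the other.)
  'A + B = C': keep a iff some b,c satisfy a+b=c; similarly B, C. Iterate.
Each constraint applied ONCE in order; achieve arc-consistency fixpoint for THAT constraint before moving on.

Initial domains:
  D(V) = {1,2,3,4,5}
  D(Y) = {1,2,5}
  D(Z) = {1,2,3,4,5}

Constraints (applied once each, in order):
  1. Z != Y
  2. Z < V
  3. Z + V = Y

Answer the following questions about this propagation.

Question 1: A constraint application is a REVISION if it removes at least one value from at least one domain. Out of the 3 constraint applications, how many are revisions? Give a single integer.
Answer: 2

Derivation:
Constraint 1 (Z != Y) on D(Z)={1,2,3,4,5} D(Y)={1,2,5}: no change => not a revision
Constraint 2 (Z < V) on D(Z)={1,2,3,4,5} D(V)={1,2,3,4,5}: Z {1,2,3,4,5}->{1,2,3,4}; V {1,2,3,4,5}->{2,3,4,5} => REVISION
Constraint 3 (Z + V = Y) on D(Z)={1,2,3,4} D(V)={2,3,4,5} D(Y)={1,2,5}: Z {1,2,3,4}->{1,2,3}; V {2,3,4,5}->{2,3,4}; Y {1,2,5}->{5} => REVISION
Total revisions = 2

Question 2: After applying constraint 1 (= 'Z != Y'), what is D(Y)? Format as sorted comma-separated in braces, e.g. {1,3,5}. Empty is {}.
Constraint 1 (Z != Y) on D(Z)={1,2,3,4,5} D(Y)={1,2,5}: no change
So after constraint 1: D(Y) = {1,2,5}

Answer: {1,2,5}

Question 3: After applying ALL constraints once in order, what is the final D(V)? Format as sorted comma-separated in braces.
Answer: {2,3,4}

Derivation:
Constraint 1 (Z != Y) on D(Z)={1,2,3,4,5} D(Y)={1,2,5}: no change
Constraint 2 (Z < V) on D(Z)={1,2,3,4,5} D(V)={1,2,3,4,5}: Z {1,2,3,4,5}->{1,2,3,4}; V {1,2,3,4,5}->{2,3,4,5}
Constraint 3 (Z + V = Y) on D(Z)={1,2,3,4} D(V)={2,3,4,5} D(Y)={1,2,5}: Z {1,2,3,4}->{1,2,3}; V {2,3,4,5}->{2,3,4}; Y {1,2,5}->{5}
So after all 3 constraints: D(V) = {2,3,4}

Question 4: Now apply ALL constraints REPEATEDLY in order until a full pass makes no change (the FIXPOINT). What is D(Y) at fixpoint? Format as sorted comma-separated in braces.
pass 0 (initial): D(Y)={1,2,5}
pass 1: V {1,2,3,4,5}->{2,3,4}; Y {1,2,5}->{5}; Z {1,2,3,4,5}->{1,2,3}
pass 2: no change
Fixpoint after 2 passes: D(Y) = {5}

Answer: {5}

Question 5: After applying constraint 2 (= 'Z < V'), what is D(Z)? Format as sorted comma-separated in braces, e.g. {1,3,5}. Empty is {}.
Answer: {1,2,3,4}

Derivation:
Constraint 1 (Z != Y) on D(Z)={1,2,3,4,5} D(Y)={1,2,5}: no change
Constraint 2 (Z < V) on D(Z)={1,2,3,4,5} D(V)={1,2,3,4,5}: Z {1,2,3,4,5}->{1,2,3,4}; V {1,2,3,4,5}->{2,3,4,5}
So after constraint 2: D(Z) = {1,2,3,4}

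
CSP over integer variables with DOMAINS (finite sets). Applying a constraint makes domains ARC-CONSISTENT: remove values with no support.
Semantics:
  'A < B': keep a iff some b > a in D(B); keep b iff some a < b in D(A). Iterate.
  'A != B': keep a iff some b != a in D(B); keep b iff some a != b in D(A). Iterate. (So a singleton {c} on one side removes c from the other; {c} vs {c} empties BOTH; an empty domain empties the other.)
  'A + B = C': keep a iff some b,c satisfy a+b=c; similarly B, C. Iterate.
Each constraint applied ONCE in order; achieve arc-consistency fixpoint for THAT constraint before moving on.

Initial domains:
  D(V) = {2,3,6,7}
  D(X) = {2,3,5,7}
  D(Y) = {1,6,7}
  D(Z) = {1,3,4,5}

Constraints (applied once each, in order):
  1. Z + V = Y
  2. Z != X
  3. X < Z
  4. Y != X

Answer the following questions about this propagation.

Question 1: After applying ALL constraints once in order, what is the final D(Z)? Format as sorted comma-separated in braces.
Answer: {3,4,5}

Derivation:
Constraint 1 (Z + V = Y) on D(Z)={1,3,4,5} D(V)={2,3,6,7} D(Y)={1,6,7}: V {2,3,6,7}->{2,3,6}; Y {1,6,7}->{6,7}
Constraint 2 (Z != X) on D(Z)={1,3,4,5} D(X)={2,3,5,7}: no change
Constraint 3 (X < Z) on D(X)={2,3,5,7} D(Z)={1,3,4,5}: X {2,3,5,7}->{2,3}; Z {1,3,4,5}->{3,4,5}
Constraint 4 (Y != X) on D(Y)={6,7} D(X)={2,3}: no change
So after all 4 constraints: D(Z) = {3,4,5}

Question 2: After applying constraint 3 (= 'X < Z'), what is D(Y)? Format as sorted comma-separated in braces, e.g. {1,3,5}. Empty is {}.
Constraint 1 (Z + V = Y) on D(Z)={1,3,4,5} D(V)={2,3,6,7} D(Y)={1,6,7}: V {2,3,6,7}->{2,3,6}; Y {1,6,7}->{6,7}
Constraint 2 (Z != X) on D(Z)={1,3,4,5} D(X)={2,3,5,7}: no change
Constraint 3 (X < Z) on D(X)={2,3,5,7} D(Z)={1,3,4,5}: X {2,3,5,7}->{2,3}; Z {1,3,4,5}->{3,4,5}
So after constraint 3: D(Y) = {6,7}

Answer: {6,7}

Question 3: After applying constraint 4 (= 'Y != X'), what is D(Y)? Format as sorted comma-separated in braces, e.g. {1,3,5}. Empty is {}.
Constraint 1 (Z + V = Y) on D(Z)={1,3,4,5} D(V)={2,3,6,7} D(Y)={1,6,7}: V {2,3,6,7}->{2,3,6}; Y {1,6,7}->{6,7}
Constraint 2 (Z != X) on D(Z)={1,3,4,5} D(X)={2,3,5,7}: no change
Constraint 3 (X < Z) on D(X)={2,3,5,7} D(Z)={1,3,4,5}: X {2,3,5,7}->{2,3}; Z {1,3,4,5}->{3,4,5}
Constraint 4 (Y != X) on D(Y)={6,7} D(X)={2,3}: no change
So after constraint 4: D(Y) = {6,7}

Answer: {6,7}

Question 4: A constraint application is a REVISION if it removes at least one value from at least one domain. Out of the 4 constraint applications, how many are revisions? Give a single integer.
Answer: 2

Derivation:
Constraint 1 (Z + V = Y) on D(Z)={1,3,4,5} D(V)={2,3,6,7} D(Y)={1,6,7}: V {2,3,6,7}->{2,3,6}; Y {1,6,7}->{6,7} => REVISION
Constraint 2 (Z != X) on D(Z)={1,3,4,5} D(X)={2,3,5,7}: no change => not a revision
Constraint 3 (X < Z) on D(X)={2,3,5,7} D(Z)={1,3,4,5}: X {2,3,5,7}->{2,3}; Z {1,3,4,5}->{3,4,5} => REVISION
Constraint 4 (Y != X) on D(Y)={6,7} D(X)={2,3}: no change => not a revision
Total revisions = 2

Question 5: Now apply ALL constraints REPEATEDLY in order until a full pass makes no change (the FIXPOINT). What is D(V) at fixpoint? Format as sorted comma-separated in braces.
Answer: {2,3}

Derivation:
pass 0 (initial): D(V)={2,3,6,7}
pass 1: V {2,3,6,7}->{2,3,6}; X {2,3,5,7}->{2,3}; Y {1,6,7}->{6,7}; Z {1,3,4,5}->{3,4,5}
pass 2: V {2,3,6}->{2,3}
pass 3: no change
Fixpoint after 3 passes: D(V) = {2,3}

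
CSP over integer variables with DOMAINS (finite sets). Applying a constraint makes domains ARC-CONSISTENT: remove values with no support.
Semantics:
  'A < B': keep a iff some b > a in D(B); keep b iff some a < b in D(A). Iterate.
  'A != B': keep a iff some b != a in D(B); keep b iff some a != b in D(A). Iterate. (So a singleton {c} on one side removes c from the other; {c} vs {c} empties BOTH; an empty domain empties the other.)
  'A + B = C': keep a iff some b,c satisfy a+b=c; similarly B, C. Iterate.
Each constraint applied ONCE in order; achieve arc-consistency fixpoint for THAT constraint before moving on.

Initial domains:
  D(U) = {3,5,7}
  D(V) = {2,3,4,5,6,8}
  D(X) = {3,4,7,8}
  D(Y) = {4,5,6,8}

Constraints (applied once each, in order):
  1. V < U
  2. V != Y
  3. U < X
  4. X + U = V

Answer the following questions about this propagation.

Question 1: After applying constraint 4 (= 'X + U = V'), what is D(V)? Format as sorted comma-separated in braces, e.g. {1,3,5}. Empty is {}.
Constraint 1 (V < U) on D(V)={2,3,4,5,6,8} D(U)={3,5,7}: V {2,3,4,5,6,8}->{2,3,4,5,6}
Constraint 2 (V != Y) on D(V)={2,3,4,5,6} D(Y)={4,5,6,8}: no change
Constraint 3 (U < X) on D(U)={3,5,7} D(X)={3,4,7,8}: X {3,4,7,8}->{4,7,8}
Constraint 4 (X + U = V) on D(X)={4,7,8} D(U)={3,5,7} D(V)={2,3,4,5,6}: X {4,7,8}->{}; U {3,5,7}->{}; V {2,3,4,5,6}->{}
So after constraint 4: D(V) = {}

Answer: {}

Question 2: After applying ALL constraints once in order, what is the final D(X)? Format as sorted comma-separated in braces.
Answer: {}

Derivation:
Constraint 1 (V < U) on D(V)={2,3,4,5,6,8} D(U)={3,5,7}: V {2,3,4,5,6,8}->{2,3,4,5,6}
Constraint 2 (V != Y) on D(V)={2,3,4,5,6} D(Y)={4,5,6,8}: no change
Constraint 3 (U < X) on D(U)={3,5,7} D(X)={3,4,7,8}: X {3,4,7,8}->{4,7,8}
Constraint 4 (X + U = V) on D(X)={4,7,8} D(U)={3,5,7} D(V)={2,3,4,5,6}: X {4,7,8}->{}; U {3,5,7}->{}; V {2,3,4,5,6}->{}
So after all 4 constraints: D(X) = {}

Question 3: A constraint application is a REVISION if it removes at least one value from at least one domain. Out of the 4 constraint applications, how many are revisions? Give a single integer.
Constraint 1 (V < U) on D(V)={2,3,4,5,6,8} D(U)={3,5,7}: V {2,3,4,5,6,8}->{2,3,4,5,6} => REVISION
Constraint 2 (V != Y) on D(V)={2,3,4,5,6} D(Y)={4,5,6,8}: no change => not a revision
Constraint 3 (U < X) on D(U)={3,5,7} D(X)={3,4,7,8}: X {3,4,7,8}->{4,7,8} => REVISION
Constraint 4 (X + U = V) on D(X)={4,7,8} D(U)={3,5,7} D(V)={2,3,4,5,6}: X {4,7,8}->{}; U {3,5,7}->{}; V {2,3,4,5,6}->{} => REVISION
Total revisions = 3

Answer: 3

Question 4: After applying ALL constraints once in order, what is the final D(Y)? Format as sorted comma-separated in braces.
Answer: {4,5,6,8}

Derivation:
Constraint 1 (V < U) on D(V)={2,3,4,5,6,8} D(U)={3,5,7}: V {2,3,4,5,6,8}->{2,3,4,5,6}
Constraint 2 (V != Y) on D(V)={2,3,4,5,6} D(Y)={4,5,6,8}: no change
Constraint 3 (U < X) on D(U)={3,5,7} D(X)={3,4,7,8}: X {3,4,7,8}->{4,7,8}
Constraint 4 (X + U = V) on D(X)={4,7,8} D(U)={3,5,7} D(V)={2,3,4,5,6}: X {4,7,8}->{}; U {3,5,7}->{}; V {2,3,4,5,6}->{}
So after all 4 constraints: D(Y) = {4,5,6,8}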